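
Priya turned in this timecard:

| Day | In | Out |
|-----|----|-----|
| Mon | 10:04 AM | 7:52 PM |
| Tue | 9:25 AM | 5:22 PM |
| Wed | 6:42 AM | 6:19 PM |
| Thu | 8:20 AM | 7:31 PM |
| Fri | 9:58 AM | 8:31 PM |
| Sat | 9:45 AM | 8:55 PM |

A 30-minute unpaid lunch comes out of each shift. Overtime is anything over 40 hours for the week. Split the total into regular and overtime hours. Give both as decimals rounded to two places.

Mon: 10:04 AM–7:52 PM = 9 h 48 min; less 30 min break → 9 h 18 min
Tue: 9:25 AM–5:22 PM = 7 h 57 min; less 30 min break → 7 h 27 min
Wed: 6:42 AM–6:19 PM = 11 h 37 min; less 30 min break → 11 h 7 min
Thu: 8:20 AM–7:31 PM = 11 h 11 min; less 30 min break → 10 h 41 min
Fri: 9:58 AM–8:31 PM = 10 h 33 min; less 30 min break → 10 h 3 min
Sat: 9:45 AM–8:55 PM = 11 h 10 min; less 30 min break → 10 h 40 min
Total worked: 59 h 16 min = 59.27 h.
Threshold 40 h → overtime 19 h 16 min, regular 40 h 0 min.

Regular 40.00 hours, overtime 19.27 hours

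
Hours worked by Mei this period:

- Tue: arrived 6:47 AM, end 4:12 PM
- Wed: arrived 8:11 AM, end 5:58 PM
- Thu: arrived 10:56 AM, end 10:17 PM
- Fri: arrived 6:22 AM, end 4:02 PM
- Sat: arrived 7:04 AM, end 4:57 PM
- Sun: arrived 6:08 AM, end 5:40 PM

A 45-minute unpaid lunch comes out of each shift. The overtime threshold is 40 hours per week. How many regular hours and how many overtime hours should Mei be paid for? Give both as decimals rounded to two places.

Regular 40.00 hours, overtime 17.13 hours

Tue: 6:47 AM–4:12 PM = 9 h 25 min; less 45 min break → 8 h 40 min
Wed: 8:11 AM–5:58 PM = 9 h 47 min; less 45 min break → 9 h 2 min
Thu: 10:56 AM–10:17 PM = 11 h 21 min; less 45 min break → 10 h 36 min
Fri: 6:22 AM–4:02 PM = 9 h 40 min; less 45 min break → 8 h 55 min
Sat: 7:04 AM–4:57 PM = 9 h 53 min; less 45 min break → 9 h 8 min
Sun: 6:08 AM–5:40 PM = 11 h 32 min; less 45 min break → 10 h 47 min
Total worked: 57 h 8 min = 57.13 h.
Threshold 40 h → overtime 17 h 8 min, regular 40 h 0 min.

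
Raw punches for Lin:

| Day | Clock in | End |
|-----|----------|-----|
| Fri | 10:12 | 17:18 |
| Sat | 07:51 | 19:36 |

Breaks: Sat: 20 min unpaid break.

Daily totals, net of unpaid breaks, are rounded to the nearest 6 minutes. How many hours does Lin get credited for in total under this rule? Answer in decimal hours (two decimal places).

18.50 hours

Fri: 10:12–17:18 = 7 h 6 min → rounds to 7 h 6 min
Sat: 07:51–19:36 = 11 h 45 min − 20 min = 11 h 25 min → rounds to 11 h 24 min
Total credited: 18 h 30 min.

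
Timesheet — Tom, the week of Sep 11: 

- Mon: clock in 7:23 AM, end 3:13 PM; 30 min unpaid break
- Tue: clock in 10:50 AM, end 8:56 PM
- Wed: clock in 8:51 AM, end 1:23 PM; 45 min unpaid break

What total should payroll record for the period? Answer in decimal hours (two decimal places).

Mon: 7:23 AM–3:13 PM = 7 h 50 min; less 30 min break → 7 h 20 min
Tue: 10:50 AM–8:56 PM = 10 h 6 min
Wed: 8:51 AM–1:23 PM = 4 h 32 min; less 45 min break → 3 h 47 min
Total: 7 h 20 min + 10 h 6 min + 3 h 47 min = 21 h 13 min.

21.22 hours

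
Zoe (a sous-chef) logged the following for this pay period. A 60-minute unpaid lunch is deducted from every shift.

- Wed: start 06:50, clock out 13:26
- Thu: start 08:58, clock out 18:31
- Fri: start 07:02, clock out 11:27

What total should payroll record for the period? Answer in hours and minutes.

Wed: 06:50–13:26 = 6 h 36 min; less 60 min break → 5 h 36 min
Thu: 08:58–18:31 = 9 h 33 min; less 60 min break → 8 h 33 min
Fri: 07:02–11:27 = 4 h 25 min; less 60 min break → 3 h 25 min
Total: 5 h 36 min + 8 h 33 min + 3 h 25 min = 17 h 34 min.

17 h 34 min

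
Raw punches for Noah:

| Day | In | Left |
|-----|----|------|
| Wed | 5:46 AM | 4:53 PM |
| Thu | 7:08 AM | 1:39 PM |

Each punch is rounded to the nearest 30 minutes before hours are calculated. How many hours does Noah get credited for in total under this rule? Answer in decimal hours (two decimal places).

17.50 hours

Wed: in 5:46 AM→6:00 AM, out 4:53 PM→5:00 PM; 11 h 0 min
Thu: in 7:08 AM→7:00 AM, out 1:39 PM→1:30 PM; 6 h 30 min
Total credited: 17 h 30 min.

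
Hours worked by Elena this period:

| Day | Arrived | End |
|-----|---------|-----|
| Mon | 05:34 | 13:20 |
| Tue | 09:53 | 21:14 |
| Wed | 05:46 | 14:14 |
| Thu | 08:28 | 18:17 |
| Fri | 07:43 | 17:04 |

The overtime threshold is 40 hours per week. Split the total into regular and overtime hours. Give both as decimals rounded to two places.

Mon: 05:34–13:20 = 7 h 46 min
Tue: 09:53–21:14 = 11 h 21 min
Wed: 05:46–14:14 = 8 h 28 min
Thu: 08:28–18:17 = 9 h 49 min
Fri: 07:43–17:04 = 9 h 21 min
Total worked: 46 h 45 min = 46.75 h.
Threshold 40 h → overtime 6 h 45 min, regular 40 h 0 min.

Regular 40.00 hours, overtime 6.75 hours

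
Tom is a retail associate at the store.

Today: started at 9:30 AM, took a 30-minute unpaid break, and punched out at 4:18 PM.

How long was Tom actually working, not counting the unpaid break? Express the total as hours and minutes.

6 h 18 min

Today: 9:30 AM–4:18 PM = 6 h 48 min; less 30 min break → 6 h 18 min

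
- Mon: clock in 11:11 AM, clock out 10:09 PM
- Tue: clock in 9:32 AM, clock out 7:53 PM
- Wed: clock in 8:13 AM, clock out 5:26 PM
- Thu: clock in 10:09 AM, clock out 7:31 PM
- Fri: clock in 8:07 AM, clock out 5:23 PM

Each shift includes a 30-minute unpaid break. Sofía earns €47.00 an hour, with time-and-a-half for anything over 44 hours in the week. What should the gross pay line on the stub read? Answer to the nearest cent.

Mon: 11:11 AM–10:09 PM = 10 h 58 min; less 30 min break → 10 h 28 min
Tue: 9:32 AM–7:53 PM = 10 h 21 min; less 30 min break → 9 h 51 min
Wed: 8:13 AM–5:26 PM = 9 h 13 min; less 30 min break → 8 h 43 min
Thu: 10:09 AM–7:31 PM = 9 h 22 min; less 30 min break → 8 h 52 min
Fri: 8:07 AM–5:23 PM = 9 h 16 min; less 30 min break → 8 h 46 min
Total worked: 46 h 40 min = 2800 min.
Regular 44 h 0 min = 2640 min at €47.00/h; overtime 2 h 40 min = 160 min at €70.50/h.
Pay = (2640 × €47.00 + 160 × €70.50) ÷ 60 = €2256.00.

€2256.00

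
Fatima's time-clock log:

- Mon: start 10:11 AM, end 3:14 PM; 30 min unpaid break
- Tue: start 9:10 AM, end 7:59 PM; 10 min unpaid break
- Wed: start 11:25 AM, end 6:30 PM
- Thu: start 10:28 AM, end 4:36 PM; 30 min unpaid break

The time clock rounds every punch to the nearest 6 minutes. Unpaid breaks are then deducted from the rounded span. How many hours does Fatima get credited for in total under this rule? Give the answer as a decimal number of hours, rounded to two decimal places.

27.83 hours

Mon: in 10:11 AM→10:12 AM, out 3:14 PM→3:12 PM; 5 h 0 min − 30 min = 4 h 30 min
Tue: in 9:10 AM→9:12 AM, out 7:59 PM→8:00 PM; 10 h 48 min − 10 min = 10 h 38 min
Wed: in 11:25 AM→11:24 AM, out 6:30 PM→6:30 PM; 7 h 6 min
Thu: in 10:28 AM→10:30 AM, out 4:36 PM→4:36 PM; 6 h 6 min − 30 min = 5 h 36 min
Total credited: 27 h 50 min.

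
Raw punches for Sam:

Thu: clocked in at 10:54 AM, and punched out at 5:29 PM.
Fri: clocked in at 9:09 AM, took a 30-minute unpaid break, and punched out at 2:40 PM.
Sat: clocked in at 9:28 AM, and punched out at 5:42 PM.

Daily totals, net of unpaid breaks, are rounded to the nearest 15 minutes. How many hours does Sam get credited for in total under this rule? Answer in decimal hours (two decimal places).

Thu: 10:54 AM–5:29 PM = 6 h 35 min → rounds to 6 h 30 min
Fri: 9:09 AM–2:40 PM = 5 h 31 min − 30 min = 5 h 1 min → rounds to 5 h 0 min
Sat: 9:28 AM–5:42 PM = 8 h 14 min → rounds to 8 h 15 min
Total credited: 19 h 45 min.

19.75 hours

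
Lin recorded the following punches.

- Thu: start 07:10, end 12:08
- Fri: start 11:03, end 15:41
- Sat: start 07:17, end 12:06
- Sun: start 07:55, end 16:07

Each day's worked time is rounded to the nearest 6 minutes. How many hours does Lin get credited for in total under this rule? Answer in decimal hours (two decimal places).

22.60 hours

Thu: 07:10–12:08 = 4 h 58 min → rounds to 5 h 0 min
Fri: 11:03–15:41 = 4 h 38 min → rounds to 4 h 36 min
Sat: 07:17–12:06 = 4 h 49 min → rounds to 4 h 48 min
Sun: 07:55–16:07 = 8 h 12 min → rounds to 8 h 12 min
Total credited: 22 h 36 min.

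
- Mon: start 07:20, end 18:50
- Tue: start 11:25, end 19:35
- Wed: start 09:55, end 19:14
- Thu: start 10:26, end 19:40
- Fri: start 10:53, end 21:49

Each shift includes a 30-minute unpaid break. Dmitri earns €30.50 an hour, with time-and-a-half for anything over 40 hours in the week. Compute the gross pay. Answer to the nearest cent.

Mon: 07:20–18:50 = 11 h 30 min; less 30 min break → 11 h 0 min
Tue: 11:25–19:35 = 8 h 10 min; less 30 min break → 7 h 40 min
Wed: 09:55–19:14 = 9 h 19 min; less 30 min break → 8 h 49 min
Thu: 10:26–19:40 = 9 h 14 min; less 30 min break → 8 h 44 min
Fri: 10:53–21:49 = 10 h 56 min; less 30 min break → 10 h 26 min
Total worked: 46 h 39 min = 2799 min.
Regular 40 h 0 min = 2400 min at €30.50/h; overtime 6 h 39 min = 399 min at €45.75/h.
Pay = (2400 × €30.50 + 399 × €45.75) ÷ 60 = €1524.24.

€1524.24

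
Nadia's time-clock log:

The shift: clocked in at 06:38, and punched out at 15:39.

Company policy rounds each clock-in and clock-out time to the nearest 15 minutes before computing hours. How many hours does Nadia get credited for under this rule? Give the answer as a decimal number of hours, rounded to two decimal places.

9.00 hours

The shift: in 06:38→06:45, out 15:39→15:45; 9 h 0 min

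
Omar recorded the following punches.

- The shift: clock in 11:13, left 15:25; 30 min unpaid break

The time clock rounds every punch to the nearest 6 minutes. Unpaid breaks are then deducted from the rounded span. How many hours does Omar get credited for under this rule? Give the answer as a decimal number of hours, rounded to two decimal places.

3.70 hours

The shift: in 11:13→11:12, out 15:25→15:24; 4 h 12 min − 30 min = 3 h 42 min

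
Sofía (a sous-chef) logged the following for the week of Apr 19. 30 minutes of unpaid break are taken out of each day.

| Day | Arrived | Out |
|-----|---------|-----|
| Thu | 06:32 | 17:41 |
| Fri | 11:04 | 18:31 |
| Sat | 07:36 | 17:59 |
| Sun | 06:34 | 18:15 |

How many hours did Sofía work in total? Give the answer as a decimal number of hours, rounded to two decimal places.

38.67 hours

Thu: 06:32–17:41 = 11 h 9 min; less 30 min break → 10 h 39 min
Fri: 11:04–18:31 = 7 h 27 min; less 30 min break → 6 h 57 min
Sat: 07:36–17:59 = 10 h 23 min; less 30 min break → 9 h 53 min
Sun: 06:34–18:15 = 11 h 41 min; less 30 min break → 11 h 11 min
Total: 10 h 39 min + 6 h 57 min + 9 h 53 min + 11 h 11 min = 38 h 40 min.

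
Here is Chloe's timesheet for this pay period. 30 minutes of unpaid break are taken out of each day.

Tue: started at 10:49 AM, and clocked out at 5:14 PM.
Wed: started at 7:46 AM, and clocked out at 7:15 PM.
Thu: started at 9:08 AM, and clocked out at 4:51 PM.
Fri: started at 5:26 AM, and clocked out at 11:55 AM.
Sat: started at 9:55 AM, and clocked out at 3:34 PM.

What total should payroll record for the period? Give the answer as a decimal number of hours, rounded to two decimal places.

Tue: 10:49 AM–5:14 PM = 6 h 25 min; less 30 min break → 5 h 55 min
Wed: 7:46 AM–7:15 PM = 11 h 29 min; less 30 min break → 10 h 59 min
Thu: 9:08 AM–4:51 PM = 7 h 43 min; less 30 min break → 7 h 13 min
Fri: 5:26 AM–11:55 AM = 6 h 29 min; less 30 min break → 5 h 59 min
Sat: 9:55 AM–3:34 PM = 5 h 39 min; less 30 min break → 5 h 9 min
Total: 5 h 55 min + 10 h 59 min + 7 h 13 min + 5 h 59 min + 5 h 9 min = 35 h 15 min.

35.25 hours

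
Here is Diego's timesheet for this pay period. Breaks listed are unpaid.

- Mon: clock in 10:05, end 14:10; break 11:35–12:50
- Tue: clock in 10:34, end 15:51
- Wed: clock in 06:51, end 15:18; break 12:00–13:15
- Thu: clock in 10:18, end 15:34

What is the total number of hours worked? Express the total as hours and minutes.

20 h 35 min

Mon: 10:05–14:10 = 4 h 5 min; less 75 min break → 2 h 50 min
Tue: 10:34–15:51 = 5 h 17 min
Wed: 06:51–15:18 = 8 h 27 min; less 75 min break → 7 h 12 min
Thu: 10:18–15:34 = 5 h 16 min
Total: 2 h 50 min + 5 h 17 min + 7 h 12 min + 5 h 16 min = 20 h 35 min.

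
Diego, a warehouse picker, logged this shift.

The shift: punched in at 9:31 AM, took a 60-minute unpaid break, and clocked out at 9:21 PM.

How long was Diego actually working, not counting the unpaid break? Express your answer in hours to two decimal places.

The shift: 9:31 AM–9:21 PM = 11 h 50 min; less 60 min break → 10 h 50 min

10.83 hours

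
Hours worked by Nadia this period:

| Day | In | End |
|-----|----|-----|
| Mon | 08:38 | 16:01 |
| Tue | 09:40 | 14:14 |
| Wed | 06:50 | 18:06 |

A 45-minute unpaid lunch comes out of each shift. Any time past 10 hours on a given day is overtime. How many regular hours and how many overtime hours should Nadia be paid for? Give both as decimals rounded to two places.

Regular 20.45 hours, overtime 0.52 hours

Mon: 08:38–16:01 = 7 h 23 min; less 45 min break → 6 h 38 min
Tue: 09:40–14:14 = 4 h 34 min; less 45 min break → 3 h 49 min
Wed: 06:50–18:06 = 11 h 16 min; less 45 min break → 10 h 31 min
Mon reg 6 h 38 min / OT 0 h 0 min; Tue reg 3 h 49 min / OT 0 h 0 min; Wed reg 10 h 0 min / OT 0 h 31 min.
Totals: regular 20 h 27 min, overtime 0 h 31 min.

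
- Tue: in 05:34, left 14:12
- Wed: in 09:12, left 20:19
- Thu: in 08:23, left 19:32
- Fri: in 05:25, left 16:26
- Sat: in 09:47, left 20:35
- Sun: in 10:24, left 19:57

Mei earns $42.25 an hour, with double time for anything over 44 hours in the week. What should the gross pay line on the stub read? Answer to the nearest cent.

Tue: 05:34–14:12 = 8 h 38 min
Wed: 09:12–20:19 = 11 h 7 min
Thu: 08:23–19:32 = 11 h 9 min
Fri: 05:25–16:26 = 11 h 1 min
Sat: 09:47–20:35 = 10 h 48 min
Sun: 10:24–19:57 = 9 h 33 min
Total worked: 62 h 16 min = 3736 min.
Regular 44 h 0 min = 2640 min at $42.25/h; overtime 18 h 16 min = 1096 min at $84.50/h.
Pay = (2640 × $42.25 + 1096 × $84.50) ÷ 60 = $3402.53.

$3402.53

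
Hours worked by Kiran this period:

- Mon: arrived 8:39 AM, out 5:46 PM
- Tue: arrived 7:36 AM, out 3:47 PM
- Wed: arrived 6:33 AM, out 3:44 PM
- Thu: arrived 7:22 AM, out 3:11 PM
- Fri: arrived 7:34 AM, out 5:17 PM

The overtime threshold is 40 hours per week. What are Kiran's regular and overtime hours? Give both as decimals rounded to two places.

Mon: 8:39 AM–5:46 PM = 9 h 7 min
Tue: 7:36 AM–3:47 PM = 8 h 11 min
Wed: 6:33 AM–3:44 PM = 9 h 11 min
Thu: 7:22 AM–3:11 PM = 7 h 49 min
Fri: 7:34 AM–5:17 PM = 9 h 43 min
Total worked: 44 h 1 min = 44.02 h.
Threshold 40 h → overtime 4 h 1 min, regular 40 h 0 min.

Regular 40.00 hours, overtime 4.02 hours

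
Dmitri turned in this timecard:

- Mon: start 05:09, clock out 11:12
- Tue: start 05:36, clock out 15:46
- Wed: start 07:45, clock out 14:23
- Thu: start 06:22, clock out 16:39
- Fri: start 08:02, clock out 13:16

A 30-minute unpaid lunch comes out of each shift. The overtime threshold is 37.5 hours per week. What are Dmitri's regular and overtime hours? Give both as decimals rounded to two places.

Regular 35.87 hours, overtime 0.00 hours

Mon: 05:09–11:12 = 6 h 3 min; less 30 min break → 5 h 33 min
Tue: 05:36–15:46 = 10 h 10 min; less 30 min break → 9 h 40 min
Wed: 07:45–14:23 = 6 h 38 min; less 30 min break → 6 h 8 min
Thu: 06:22–16:39 = 10 h 17 min; less 30 min break → 9 h 47 min
Fri: 08:02–13:16 = 5 h 14 min; less 30 min break → 4 h 44 min
Total worked: 35 h 52 min = 35.87 h.
Threshold 37.5 h → overtime 0 h 0 min, regular 35 h 52 min.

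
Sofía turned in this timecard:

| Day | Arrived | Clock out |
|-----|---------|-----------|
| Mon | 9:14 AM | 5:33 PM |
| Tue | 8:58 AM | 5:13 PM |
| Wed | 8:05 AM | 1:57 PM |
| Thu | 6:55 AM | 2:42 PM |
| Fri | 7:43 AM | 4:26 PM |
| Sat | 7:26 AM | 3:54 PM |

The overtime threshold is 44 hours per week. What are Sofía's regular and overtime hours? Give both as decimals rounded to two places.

Regular 44.00 hours, overtime 3.40 hours

Mon: 9:14 AM–5:33 PM = 8 h 19 min
Tue: 8:58 AM–5:13 PM = 8 h 15 min
Wed: 8:05 AM–1:57 PM = 5 h 52 min
Thu: 6:55 AM–2:42 PM = 7 h 47 min
Fri: 7:43 AM–4:26 PM = 8 h 43 min
Sat: 7:26 AM–3:54 PM = 8 h 28 min
Total worked: 47 h 24 min = 47.40 h.
Threshold 44 h → overtime 3 h 24 min, regular 44 h 0 min.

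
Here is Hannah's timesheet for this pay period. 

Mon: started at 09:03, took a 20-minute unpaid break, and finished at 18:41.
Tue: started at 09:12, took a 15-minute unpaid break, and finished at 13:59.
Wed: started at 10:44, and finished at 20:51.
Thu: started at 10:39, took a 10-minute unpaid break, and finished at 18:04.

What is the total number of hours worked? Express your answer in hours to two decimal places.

Mon: 09:03–18:41 = 9 h 38 min; less 20 min break → 9 h 18 min
Tue: 09:12–13:59 = 4 h 47 min; less 15 min break → 4 h 32 min
Wed: 10:44–20:51 = 10 h 7 min
Thu: 10:39–18:04 = 7 h 25 min; less 10 min break → 7 h 15 min
Total: 9 h 18 min + 4 h 32 min + 10 h 7 min + 7 h 15 min = 31 h 12 min.

31.20 hours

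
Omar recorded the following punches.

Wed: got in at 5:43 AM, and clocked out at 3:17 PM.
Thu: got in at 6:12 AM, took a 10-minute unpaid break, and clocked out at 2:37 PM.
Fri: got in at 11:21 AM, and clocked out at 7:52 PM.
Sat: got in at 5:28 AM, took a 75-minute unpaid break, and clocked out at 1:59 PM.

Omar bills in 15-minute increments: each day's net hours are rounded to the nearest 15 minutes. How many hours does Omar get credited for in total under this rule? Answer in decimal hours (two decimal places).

33.50 hours

Wed: 5:43 AM–3:17 PM = 9 h 34 min → rounds to 9 h 30 min
Thu: 6:12 AM–2:37 PM = 8 h 25 min − 10 min = 8 h 15 min → rounds to 8 h 15 min
Fri: 11:21 AM–7:52 PM = 8 h 31 min → rounds to 8 h 30 min
Sat: 5:28 AM–1:59 PM = 8 h 31 min − 75 min = 7 h 16 min → rounds to 7 h 15 min
Total credited: 33 h 30 min.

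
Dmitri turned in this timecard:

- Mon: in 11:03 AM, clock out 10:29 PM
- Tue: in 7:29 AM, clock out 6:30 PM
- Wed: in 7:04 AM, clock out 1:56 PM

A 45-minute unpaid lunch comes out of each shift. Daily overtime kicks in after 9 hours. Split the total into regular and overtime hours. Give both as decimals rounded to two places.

Mon: 11:03 AM–10:29 PM = 11 h 26 min; less 45 min break → 10 h 41 min
Tue: 7:29 AM–6:30 PM = 11 h 1 min; less 45 min break → 10 h 16 min
Wed: 7:04 AM–1:56 PM = 6 h 52 min; less 45 min break → 6 h 7 min
Mon reg 9 h 0 min / OT 1 h 41 min; Tue reg 9 h 0 min / OT 1 h 16 min; Wed reg 6 h 7 min / OT 0 h 0 min.
Totals: regular 24 h 7 min, overtime 2 h 57 min.

Regular 24.12 hours, overtime 2.95 hours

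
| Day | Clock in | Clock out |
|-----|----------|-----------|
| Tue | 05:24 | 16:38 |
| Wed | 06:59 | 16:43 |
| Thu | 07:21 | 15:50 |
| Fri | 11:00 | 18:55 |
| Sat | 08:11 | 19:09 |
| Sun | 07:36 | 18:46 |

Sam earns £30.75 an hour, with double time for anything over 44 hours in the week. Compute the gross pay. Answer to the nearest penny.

£2306.25

Tue: 05:24–16:38 = 11 h 14 min
Wed: 06:59–16:43 = 9 h 44 min
Thu: 07:21–15:50 = 8 h 29 min
Fri: 11:00–18:55 = 7 h 55 min
Sat: 08:11–19:09 = 10 h 58 min
Sun: 07:36–18:46 = 11 h 10 min
Total worked: 59 h 30 min = 3570 min.
Regular 44 h 0 min = 2640 min at £30.75/h; overtime 15 h 30 min = 930 min at £61.50/h.
Pay = (2640 × £30.75 + 930 × £61.50) ÷ 60 = £2306.25.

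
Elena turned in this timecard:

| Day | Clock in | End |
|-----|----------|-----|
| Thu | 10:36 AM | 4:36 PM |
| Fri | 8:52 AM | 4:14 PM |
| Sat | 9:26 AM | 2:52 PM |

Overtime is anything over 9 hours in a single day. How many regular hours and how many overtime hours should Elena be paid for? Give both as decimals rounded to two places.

Regular 18.80 hours, overtime 0.00 hours

Thu: 10:36 AM–4:36 PM = 6 h 0 min
Fri: 8:52 AM–4:14 PM = 7 h 22 min
Sat: 9:26 AM–2:52 PM = 5 h 26 min
Thu reg 6 h 0 min / OT 0 h 0 min; Fri reg 7 h 22 min / OT 0 h 0 min; Sat reg 5 h 26 min / OT 0 h 0 min.
Totals: regular 18 h 48 min, overtime 0 h 0 min.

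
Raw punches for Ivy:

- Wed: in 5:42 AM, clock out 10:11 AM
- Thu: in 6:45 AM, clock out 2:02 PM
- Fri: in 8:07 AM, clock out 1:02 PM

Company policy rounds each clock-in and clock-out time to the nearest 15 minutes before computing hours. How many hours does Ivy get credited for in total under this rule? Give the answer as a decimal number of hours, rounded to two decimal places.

Wed: in 5:42 AM→5:45 AM, out 10:11 AM→10:15 AM; 4 h 30 min
Thu: in 6:45 AM→6:45 AM, out 2:02 PM→2:00 PM; 7 h 15 min
Fri: in 8:07 AM→8:00 AM, out 1:02 PM→1:00 PM; 5 h 0 min
Total credited: 16 h 45 min.

16.75 hours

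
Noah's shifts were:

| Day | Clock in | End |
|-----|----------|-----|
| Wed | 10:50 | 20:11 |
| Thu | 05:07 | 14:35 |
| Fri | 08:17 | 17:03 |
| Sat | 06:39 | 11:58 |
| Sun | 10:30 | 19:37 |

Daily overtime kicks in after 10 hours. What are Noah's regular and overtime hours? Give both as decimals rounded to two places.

Wed: 10:50–20:11 = 9 h 21 min
Thu: 05:07–14:35 = 9 h 28 min
Fri: 08:17–17:03 = 8 h 46 min
Sat: 06:39–11:58 = 5 h 19 min
Sun: 10:30–19:37 = 9 h 7 min
Wed reg 9 h 21 min / OT 0 h 0 min; Thu reg 9 h 28 min / OT 0 h 0 min; Fri reg 8 h 46 min / OT 0 h 0 min; Sat reg 5 h 19 min / OT 0 h 0 min; Sun reg 9 h 7 min / OT 0 h 0 min.
Totals: regular 42 h 1 min, overtime 0 h 0 min.

Regular 42.02 hours, overtime 0.00 hours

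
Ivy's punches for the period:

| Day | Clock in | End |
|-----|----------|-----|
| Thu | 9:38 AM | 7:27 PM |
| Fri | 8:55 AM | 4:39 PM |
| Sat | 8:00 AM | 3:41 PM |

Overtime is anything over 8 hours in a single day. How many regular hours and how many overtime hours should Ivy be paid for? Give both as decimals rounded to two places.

Thu: 9:38 AM–7:27 PM = 9 h 49 min
Fri: 8:55 AM–4:39 PM = 7 h 44 min
Sat: 8:00 AM–3:41 PM = 7 h 41 min
Thu reg 8 h 0 min / OT 1 h 49 min; Fri reg 7 h 44 min / OT 0 h 0 min; Sat reg 7 h 41 min / OT 0 h 0 min.
Totals: regular 23 h 25 min, overtime 1 h 49 min.

Regular 23.42 hours, overtime 1.82 hours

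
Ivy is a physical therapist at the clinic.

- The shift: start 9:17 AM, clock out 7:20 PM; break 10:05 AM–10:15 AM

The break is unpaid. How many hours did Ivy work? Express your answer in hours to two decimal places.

9.88 hours

The shift: 9:17 AM–7:20 PM = 10 h 3 min; less 10 min break → 9 h 53 min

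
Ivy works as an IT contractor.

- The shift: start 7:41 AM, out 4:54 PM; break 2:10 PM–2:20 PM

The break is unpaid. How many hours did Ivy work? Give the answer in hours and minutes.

9 h 3 min

The shift: 7:41 AM–4:54 PM = 9 h 13 min; less 10 min break → 9 h 3 min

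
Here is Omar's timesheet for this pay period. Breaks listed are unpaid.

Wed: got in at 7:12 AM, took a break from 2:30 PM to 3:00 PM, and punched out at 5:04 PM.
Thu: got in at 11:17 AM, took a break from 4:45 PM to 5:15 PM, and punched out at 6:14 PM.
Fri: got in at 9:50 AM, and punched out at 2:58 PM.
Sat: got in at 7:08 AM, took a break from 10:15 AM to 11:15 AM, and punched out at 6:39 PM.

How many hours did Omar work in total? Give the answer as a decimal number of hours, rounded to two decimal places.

Wed: 7:12 AM–5:04 PM = 9 h 52 min; less 30 min break → 9 h 22 min
Thu: 11:17 AM–6:14 PM = 6 h 57 min; less 30 min break → 6 h 27 min
Fri: 9:50 AM–2:58 PM = 5 h 8 min
Sat: 7:08 AM–6:39 PM = 11 h 31 min; less 60 min break → 10 h 31 min
Total: 9 h 22 min + 6 h 27 min + 5 h 8 min + 10 h 31 min = 31 h 28 min.

31.47 hours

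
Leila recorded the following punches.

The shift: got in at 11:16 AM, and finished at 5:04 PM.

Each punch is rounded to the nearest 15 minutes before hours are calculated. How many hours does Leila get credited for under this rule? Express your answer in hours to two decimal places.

The shift: in 11:16 AM→11:15 AM, out 5:04 PM→5:00 PM; 5 h 45 min

5.75 hours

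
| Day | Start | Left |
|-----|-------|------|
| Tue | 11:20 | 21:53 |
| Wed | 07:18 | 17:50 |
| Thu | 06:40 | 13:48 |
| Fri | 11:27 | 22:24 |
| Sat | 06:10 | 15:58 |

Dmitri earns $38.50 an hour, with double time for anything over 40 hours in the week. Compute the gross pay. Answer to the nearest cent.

Tue: 11:20–21:53 = 10 h 33 min
Wed: 07:18–17:50 = 10 h 32 min
Thu: 06:40–13:48 = 7 h 8 min
Fri: 11:27–22:24 = 10 h 57 min
Sat: 06:10–15:58 = 9 h 48 min
Total worked: 48 h 58 min = 2938 min.
Regular 40 h 0 min = 2400 min at $38.50/h; overtime 8 h 58 min = 538 min at $77.00/h.
Pay = (2400 × $38.50 + 538 × $77.00) ÷ 60 = $2230.43.

$2230.43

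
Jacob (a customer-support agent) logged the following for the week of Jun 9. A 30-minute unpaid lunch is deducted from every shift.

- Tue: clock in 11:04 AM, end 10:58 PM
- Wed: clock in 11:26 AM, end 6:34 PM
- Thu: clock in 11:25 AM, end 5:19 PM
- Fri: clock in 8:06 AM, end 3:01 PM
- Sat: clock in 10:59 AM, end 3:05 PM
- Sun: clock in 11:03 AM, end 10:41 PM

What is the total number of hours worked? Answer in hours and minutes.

44 h 35 min

Tue: 11:04 AM–10:58 PM = 11 h 54 min; less 30 min break → 11 h 24 min
Wed: 11:26 AM–6:34 PM = 7 h 8 min; less 30 min break → 6 h 38 min
Thu: 11:25 AM–5:19 PM = 5 h 54 min; less 30 min break → 5 h 24 min
Fri: 8:06 AM–3:01 PM = 6 h 55 min; less 30 min break → 6 h 25 min
Sat: 10:59 AM–3:05 PM = 4 h 6 min; less 30 min break → 3 h 36 min
Sun: 11:03 AM–10:41 PM = 11 h 38 min; less 30 min break → 11 h 8 min
Total: 11 h 24 min + 6 h 38 min + 5 h 24 min + 6 h 25 min + 3 h 36 min + 11 h 8 min = 44 h 35 min.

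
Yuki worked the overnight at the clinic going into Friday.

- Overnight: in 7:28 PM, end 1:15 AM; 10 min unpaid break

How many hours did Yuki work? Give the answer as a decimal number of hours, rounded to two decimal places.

5.62 hours

Overnight: 7:28 PM → midnight = 4 h 32 min; midnight → 1:15 AM = 1 h 15 min; span 5 h 47 min; less 10 min break → 5 h 37 min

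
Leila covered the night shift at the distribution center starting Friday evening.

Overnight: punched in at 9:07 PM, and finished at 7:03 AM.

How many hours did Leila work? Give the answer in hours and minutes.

Overnight: 9:07 PM → midnight = 2 h 53 min; midnight → 7:03 AM = 7 h 3 min; span 9 h 56 min

9 h 56 min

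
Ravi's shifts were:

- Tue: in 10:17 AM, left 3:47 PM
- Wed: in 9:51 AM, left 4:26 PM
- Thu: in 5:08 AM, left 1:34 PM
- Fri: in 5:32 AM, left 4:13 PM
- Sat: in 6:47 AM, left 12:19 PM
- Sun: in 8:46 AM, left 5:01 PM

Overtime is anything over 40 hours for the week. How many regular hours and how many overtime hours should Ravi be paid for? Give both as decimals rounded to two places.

Regular 40.00 hours, overtime 4.98 hours

Tue: 10:17 AM–3:47 PM = 5 h 30 min
Wed: 9:51 AM–4:26 PM = 6 h 35 min
Thu: 5:08 AM–1:34 PM = 8 h 26 min
Fri: 5:32 AM–4:13 PM = 10 h 41 min
Sat: 6:47 AM–12:19 PM = 5 h 32 min
Sun: 8:46 AM–5:01 PM = 8 h 15 min
Total worked: 44 h 59 min = 44.98 h.
Threshold 40 h → overtime 4 h 59 min, regular 40 h 0 min.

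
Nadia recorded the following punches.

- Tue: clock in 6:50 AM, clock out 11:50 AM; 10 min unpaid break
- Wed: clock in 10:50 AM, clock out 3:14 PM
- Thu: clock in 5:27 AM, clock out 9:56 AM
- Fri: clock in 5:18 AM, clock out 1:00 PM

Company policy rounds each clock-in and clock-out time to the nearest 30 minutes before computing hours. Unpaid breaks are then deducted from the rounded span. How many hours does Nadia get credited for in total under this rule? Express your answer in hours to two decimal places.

Tue: in 6:50 AM→7:00 AM, out 11:50 AM→12:00 PM; 5 h 0 min − 10 min = 4 h 50 min
Wed: in 10:50 AM→11:00 AM, out 3:14 PM→3:00 PM; 4 h 0 min
Thu: in 5:27 AM→5:30 AM, out 9:56 AM→10:00 AM; 4 h 30 min
Fri: in 5:18 AM→5:30 AM, out 1:00 PM→1:00 PM; 7 h 30 min
Total credited: 20 h 50 min.

20.83 hours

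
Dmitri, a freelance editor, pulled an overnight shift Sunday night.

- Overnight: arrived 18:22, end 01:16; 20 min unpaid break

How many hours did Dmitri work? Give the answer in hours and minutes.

6 h 34 min

Overnight: 18:22 → midnight = 5 h 38 min; midnight → 01:16 = 1 h 16 min; span 6 h 54 min; less 20 min break → 6 h 34 min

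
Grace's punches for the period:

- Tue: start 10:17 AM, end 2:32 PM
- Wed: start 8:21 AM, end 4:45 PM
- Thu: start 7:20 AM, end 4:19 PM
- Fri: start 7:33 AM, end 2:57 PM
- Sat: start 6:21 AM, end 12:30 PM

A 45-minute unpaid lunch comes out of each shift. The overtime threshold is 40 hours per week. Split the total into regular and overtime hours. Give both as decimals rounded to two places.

Tue: 10:17 AM–2:32 PM = 4 h 15 min; less 45 min break → 3 h 30 min
Wed: 8:21 AM–4:45 PM = 8 h 24 min; less 45 min break → 7 h 39 min
Thu: 7:20 AM–4:19 PM = 8 h 59 min; less 45 min break → 8 h 14 min
Fri: 7:33 AM–2:57 PM = 7 h 24 min; less 45 min break → 6 h 39 min
Sat: 6:21 AM–12:30 PM = 6 h 9 min; less 45 min break → 5 h 24 min
Total worked: 31 h 26 min = 31.43 h.
Threshold 40 h → overtime 0 h 0 min, regular 31 h 26 min.

Regular 31.43 hours, overtime 0.00 hours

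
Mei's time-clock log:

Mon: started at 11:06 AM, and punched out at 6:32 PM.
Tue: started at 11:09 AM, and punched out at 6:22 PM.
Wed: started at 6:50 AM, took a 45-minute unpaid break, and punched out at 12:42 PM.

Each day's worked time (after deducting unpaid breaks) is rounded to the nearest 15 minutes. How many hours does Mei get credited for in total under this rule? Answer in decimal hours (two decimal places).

19.75 hours

Mon: 11:06 AM–6:32 PM = 7 h 26 min → rounds to 7 h 30 min
Tue: 11:09 AM–6:22 PM = 7 h 13 min → rounds to 7 h 15 min
Wed: 6:50 AM–12:42 PM = 5 h 52 min − 45 min = 5 h 7 min → rounds to 5 h 0 min
Total credited: 19 h 45 min.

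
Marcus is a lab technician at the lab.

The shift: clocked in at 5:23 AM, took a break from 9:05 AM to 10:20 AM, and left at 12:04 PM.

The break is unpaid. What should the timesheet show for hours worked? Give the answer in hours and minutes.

5 h 26 min

The shift: 5:23 AM–12:04 PM = 6 h 41 min; less 75 min break → 5 h 26 min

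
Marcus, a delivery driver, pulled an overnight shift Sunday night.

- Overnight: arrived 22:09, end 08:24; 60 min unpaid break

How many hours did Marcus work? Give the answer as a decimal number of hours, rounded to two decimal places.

9.25 hours

Overnight: 22:09 → midnight = 1 h 51 min; midnight → 08:24 = 8 h 24 min; span 10 h 15 min; less 60 min break → 9 h 15 min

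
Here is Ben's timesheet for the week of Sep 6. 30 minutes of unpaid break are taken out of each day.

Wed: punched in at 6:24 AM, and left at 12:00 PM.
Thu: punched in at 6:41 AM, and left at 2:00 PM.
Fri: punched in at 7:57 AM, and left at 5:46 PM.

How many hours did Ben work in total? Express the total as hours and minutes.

Wed: 6:24 AM–12:00 PM = 5 h 36 min; less 30 min break → 5 h 6 min
Thu: 6:41 AM–2:00 PM = 7 h 19 min; less 30 min break → 6 h 49 min
Fri: 7:57 AM–5:46 PM = 9 h 49 min; less 30 min break → 9 h 19 min
Total: 5 h 6 min + 6 h 49 min + 9 h 19 min = 21 h 14 min.

21 h 14 min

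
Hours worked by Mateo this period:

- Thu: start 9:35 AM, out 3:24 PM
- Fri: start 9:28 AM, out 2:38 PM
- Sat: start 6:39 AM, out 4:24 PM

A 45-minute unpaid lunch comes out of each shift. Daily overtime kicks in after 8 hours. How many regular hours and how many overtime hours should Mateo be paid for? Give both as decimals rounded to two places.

Thu: 9:35 AM–3:24 PM = 5 h 49 min; less 45 min break → 5 h 4 min
Fri: 9:28 AM–2:38 PM = 5 h 10 min; less 45 min break → 4 h 25 min
Sat: 6:39 AM–4:24 PM = 9 h 45 min; less 45 min break → 9 h 0 min
Thu reg 5 h 4 min / OT 0 h 0 min; Fri reg 4 h 25 min / OT 0 h 0 min; Sat reg 8 h 0 min / OT 1 h 0 min.
Totals: regular 17 h 29 min, overtime 1 h 0 min.

Regular 17.48 hours, overtime 1.00 hours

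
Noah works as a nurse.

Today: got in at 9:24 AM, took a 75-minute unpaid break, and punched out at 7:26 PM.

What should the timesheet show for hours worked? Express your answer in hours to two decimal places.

Today: 9:24 AM–7:26 PM = 10 h 2 min; less 75 min break → 8 h 47 min

8.78 hours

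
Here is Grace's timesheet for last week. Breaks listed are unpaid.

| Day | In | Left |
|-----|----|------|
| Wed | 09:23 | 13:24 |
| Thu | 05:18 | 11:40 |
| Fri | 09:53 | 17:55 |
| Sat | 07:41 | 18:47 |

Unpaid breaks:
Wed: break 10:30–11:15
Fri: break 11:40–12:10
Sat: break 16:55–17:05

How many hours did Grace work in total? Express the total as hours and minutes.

28 h 6 min

Wed: 09:23–13:24 = 4 h 1 min; less 45 min break → 3 h 16 min
Thu: 05:18–11:40 = 6 h 22 min
Fri: 09:53–17:55 = 8 h 2 min; less 30 min break → 7 h 32 min
Sat: 07:41–18:47 = 11 h 6 min; less 10 min break → 10 h 56 min
Total: 3 h 16 min + 6 h 22 min + 7 h 32 min + 10 h 56 min = 28 h 6 min.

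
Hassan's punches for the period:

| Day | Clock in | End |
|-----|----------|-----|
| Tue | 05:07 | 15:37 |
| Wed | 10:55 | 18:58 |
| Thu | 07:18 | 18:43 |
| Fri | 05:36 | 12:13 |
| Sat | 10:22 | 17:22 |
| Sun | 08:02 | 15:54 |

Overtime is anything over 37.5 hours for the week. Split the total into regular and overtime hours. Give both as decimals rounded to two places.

Regular 37.50 hours, overtime 13.95 hours

Tue: 05:07–15:37 = 10 h 30 min
Wed: 10:55–18:58 = 8 h 3 min
Thu: 07:18–18:43 = 11 h 25 min
Fri: 05:36–12:13 = 6 h 37 min
Sat: 10:22–17:22 = 7 h 0 min
Sun: 08:02–15:54 = 7 h 52 min
Total worked: 51 h 27 min = 51.45 h.
Threshold 37.5 h → overtime 13 h 57 min, regular 37 h 30 min.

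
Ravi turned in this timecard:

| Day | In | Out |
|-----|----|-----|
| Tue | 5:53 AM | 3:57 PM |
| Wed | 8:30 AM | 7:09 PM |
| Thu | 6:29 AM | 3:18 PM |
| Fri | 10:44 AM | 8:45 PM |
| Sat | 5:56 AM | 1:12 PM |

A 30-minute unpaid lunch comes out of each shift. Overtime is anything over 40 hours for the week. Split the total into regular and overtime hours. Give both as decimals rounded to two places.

Regular 40.00 hours, overtime 4.32 hours

Tue: 5:53 AM–3:57 PM = 10 h 4 min; less 30 min break → 9 h 34 min
Wed: 8:30 AM–7:09 PM = 10 h 39 min; less 30 min break → 10 h 9 min
Thu: 6:29 AM–3:18 PM = 8 h 49 min; less 30 min break → 8 h 19 min
Fri: 10:44 AM–8:45 PM = 10 h 1 min; less 30 min break → 9 h 31 min
Sat: 5:56 AM–1:12 PM = 7 h 16 min; less 30 min break → 6 h 46 min
Total worked: 44 h 19 min = 44.32 h.
Threshold 40 h → overtime 4 h 19 min, regular 40 h 0 min.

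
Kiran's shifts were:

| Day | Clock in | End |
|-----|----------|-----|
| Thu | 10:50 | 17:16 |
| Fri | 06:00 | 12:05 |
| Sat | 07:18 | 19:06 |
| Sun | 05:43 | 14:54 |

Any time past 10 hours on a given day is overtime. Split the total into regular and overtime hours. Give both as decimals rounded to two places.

Thu: 10:50–17:16 = 6 h 26 min
Fri: 06:00–12:05 = 6 h 5 min
Sat: 07:18–19:06 = 11 h 48 min
Sun: 05:43–14:54 = 9 h 11 min
Thu reg 6 h 26 min / OT 0 h 0 min; Fri reg 6 h 5 min / OT 0 h 0 min; Sat reg 10 h 0 min / OT 1 h 48 min; Sun reg 9 h 11 min / OT 0 h 0 min.
Totals: regular 31 h 42 min, overtime 1 h 48 min.

Regular 31.70 hours, overtime 1.80 hours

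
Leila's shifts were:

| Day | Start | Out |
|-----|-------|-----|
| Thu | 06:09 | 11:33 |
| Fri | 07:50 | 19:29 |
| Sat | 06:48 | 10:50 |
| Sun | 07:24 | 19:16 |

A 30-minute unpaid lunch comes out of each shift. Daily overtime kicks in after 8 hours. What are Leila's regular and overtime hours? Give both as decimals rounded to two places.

Thu: 06:09–11:33 = 5 h 24 min; less 30 min break → 4 h 54 min
Fri: 07:50–19:29 = 11 h 39 min; less 30 min break → 11 h 9 min
Sat: 06:48–10:50 = 4 h 2 min; less 30 min break → 3 h 32 min
Sun: 07:24–19:16 = 11 h 52 min; less 30 min break → 11 h 22 min
Thu reg 4 h 54 min / OT 0 h 0 min; Fri reg 8 h 0 min / OT 3 h 9 min; Sat reg 3 h 32 min / OT 0 h 0 min; Sun reg 8 h 0 min / OT 3 h 22 min.
Totals: regular 24 h 26 min, overtime 6 h 31 min.

Regular 24.43 hours, overtime 6.52 hours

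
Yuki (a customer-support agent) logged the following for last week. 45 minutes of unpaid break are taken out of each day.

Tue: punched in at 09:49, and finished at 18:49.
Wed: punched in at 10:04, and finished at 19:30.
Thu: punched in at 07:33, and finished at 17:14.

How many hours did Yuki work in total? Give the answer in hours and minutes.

Tue: 09:49–18:49 = 9 h 0 min; less 45 min break → 8 h 15 min
Wed: 10:04–19:30 = 9 h 26 min; less 45 min break → 8 h 41 min
Thu: 07:33–17:14 = 9 h 41 min; less 45 min break → 8 h 56 min
Total: 8 h 15 min + 8 h 41 min + 8 h 56 min = 25 h 52 min.

25 h 52 min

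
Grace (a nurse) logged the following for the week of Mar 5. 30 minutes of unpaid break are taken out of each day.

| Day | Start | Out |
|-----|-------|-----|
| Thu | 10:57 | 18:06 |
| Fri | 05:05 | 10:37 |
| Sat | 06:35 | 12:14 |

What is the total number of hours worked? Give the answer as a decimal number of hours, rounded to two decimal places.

Thu: 10:57–18:06 = 7 h 9 min; less 30 min break → 6 h 39 min
Fri: 05:05–10:37 = 5 h 32 min; less 30 min break → 5 h 2 min
Sat: 06:35–12:14 = 5 h 39 min; less 30 min break → 5 h 9 min
Total: 6 h 39 min + 5 h 2 min + 5 h 9 min = 16 h 50 min.

16.83 hours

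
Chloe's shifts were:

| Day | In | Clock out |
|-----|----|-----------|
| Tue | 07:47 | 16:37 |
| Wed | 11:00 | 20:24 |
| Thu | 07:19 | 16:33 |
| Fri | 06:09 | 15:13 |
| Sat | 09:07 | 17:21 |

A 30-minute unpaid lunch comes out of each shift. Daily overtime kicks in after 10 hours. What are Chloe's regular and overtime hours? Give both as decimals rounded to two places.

Tue: 07:47–16:37 = 8 h 50 min; less 30 min break → 8 h 20 min
Wed: 11:00–20:24 = 9 h 24 min; less 30 min break → 8 h 54 min
Thu: 07:19–16:33 = 9 h 14 min; less 30 min break → 8 h 44 min
Fri: 06:09–15:13 = 9 h 4 min; less 30 min break → 8 h 34 min
Sat: 09:07–17:21 = 8 h 14 min; less 30 min break → 7 h 44 min
Tue reg 8 h 20 min / OT 0 h 0 min; Wed reg 8 h 54 min / OT 0 h 0 min; Thu reg 8 h 44 min / OT 0 h 0 min; Fri reg 8 h 34 min / OT 0 h 0 min; Sat reg 7 h 44 min / OT 0 h 0 min.
Totals: regular 42 h 16 min, overtime 0 h 0 min.

Regular 42.27 hours, overtime 0.00 hours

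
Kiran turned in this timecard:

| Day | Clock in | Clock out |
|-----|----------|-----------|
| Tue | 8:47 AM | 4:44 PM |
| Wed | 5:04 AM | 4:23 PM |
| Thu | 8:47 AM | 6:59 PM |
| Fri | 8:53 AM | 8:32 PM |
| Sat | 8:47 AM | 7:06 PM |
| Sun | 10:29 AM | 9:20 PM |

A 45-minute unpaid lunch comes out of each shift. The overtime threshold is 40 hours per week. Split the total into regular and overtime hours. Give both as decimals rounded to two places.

Regular 40.00 hours, overtime 17.78 hours

Tue: 8:47 AM–4:44 PM = 7 h 57 min; less 45 min break → 7 h 12 min
Wed: 5:04 AM–4:23 PM = 11 h 19 min; less 45 min break → 10 h 34 min
Thu: 8:47 AM–6:59 PM = 10 h 12 min; less 45 min break → 9 h 27 min
Fri: 8:53 AM–8:32 PM = 11 h 39 min; less 45 min break → 10 h 54 min
Sat: 8:47 AM–7:06 PM = 10 h 19 min; less 45 min break → 9 h 34 min
Sun: 10:29 AM–9:20 PM = 10 h 51 min; less 45 min break → 10 h 6 min
Total worked: 57 h 47 min = 57.78 h.
Threshold 40 h → overtime 17 h 47 min, regular 40 h 0 min.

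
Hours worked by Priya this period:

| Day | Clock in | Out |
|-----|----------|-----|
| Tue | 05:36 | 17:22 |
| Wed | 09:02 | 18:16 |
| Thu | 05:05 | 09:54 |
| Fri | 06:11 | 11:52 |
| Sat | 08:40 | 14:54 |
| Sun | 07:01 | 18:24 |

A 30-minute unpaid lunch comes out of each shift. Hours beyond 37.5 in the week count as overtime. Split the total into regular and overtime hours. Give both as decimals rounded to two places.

Regular 37.50 hours, overtime 8.62 hours

Tue: 05:36–17:22 = 11 h 46 min; less 30 min break → 11 h 16 min
Wed: 09:02–18:16 = 9 h 14 min; less 30 min break → 8 h 44 min
Thu: 05:05–09:54 = 4 h 49 min; less 30 min break → 4 h 19 min
Fri: 06:11–11:52 = 5 h 41 min; less 30 min break → 5 h 11 min
Sat: 08:40–14:54 = 6 h 14 min; less 30 min break → 5 h 44 min
Sun: 07:01–18:24 = 11 h 23 min; less 30 min break → 10 h 53 min
Total worked: 46 h 7 min = 46.12 h.
Threshold 37.5 h → overtime 8 h 37 min, regular 37 h 30 min.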